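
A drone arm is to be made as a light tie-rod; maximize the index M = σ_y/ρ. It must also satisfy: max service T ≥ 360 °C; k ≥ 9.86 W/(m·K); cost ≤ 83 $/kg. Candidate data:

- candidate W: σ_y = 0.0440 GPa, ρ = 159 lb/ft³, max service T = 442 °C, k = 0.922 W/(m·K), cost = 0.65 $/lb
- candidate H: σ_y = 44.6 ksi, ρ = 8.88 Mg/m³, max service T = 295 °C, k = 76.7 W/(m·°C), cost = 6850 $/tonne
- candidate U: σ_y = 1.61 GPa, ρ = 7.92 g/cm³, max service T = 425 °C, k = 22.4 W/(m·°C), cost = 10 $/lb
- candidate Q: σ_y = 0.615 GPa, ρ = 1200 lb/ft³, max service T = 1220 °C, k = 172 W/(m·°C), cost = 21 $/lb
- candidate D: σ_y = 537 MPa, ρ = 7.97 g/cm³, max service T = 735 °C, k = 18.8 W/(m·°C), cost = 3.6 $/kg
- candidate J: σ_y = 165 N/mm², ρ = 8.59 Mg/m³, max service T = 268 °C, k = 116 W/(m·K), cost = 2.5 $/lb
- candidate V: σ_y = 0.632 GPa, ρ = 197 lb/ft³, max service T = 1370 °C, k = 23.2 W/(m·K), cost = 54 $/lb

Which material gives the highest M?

Screen on constraints: max service T ≥ 360 °C; k ≥ 9.86 W/(m·K); cost ≤ 83 $/kg. Survivors: candidate U, candidate Q, candidate D.
In SI units:
  candidate U: σ_y = 1610 MPa, ρ = 7920 kg/m³
  candidate Q: σ_y = 615.0 MPa, ρ = 19220 kg/m³
  candidate D: σ_y = 537.0 MPa, ρ = 7970 kg/m³
  candidate U: M = 203 kN·m/kg
  candidate D: M = 67.4 kN·m/kg
  candidate Q: M = 32.0 kN·m/kg
Highest index: candidate U.

candidate U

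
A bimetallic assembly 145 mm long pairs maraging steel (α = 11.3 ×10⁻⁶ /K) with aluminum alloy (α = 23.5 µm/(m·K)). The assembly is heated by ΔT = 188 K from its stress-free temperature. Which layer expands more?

α(maraging steel) = 11.3×10⁻⁶/K vs α(aluminum alloy) = 23.5×10⁻⁶/K.
Higher α expands more for the same ΔT: aluminum alloy.

aluminum alloy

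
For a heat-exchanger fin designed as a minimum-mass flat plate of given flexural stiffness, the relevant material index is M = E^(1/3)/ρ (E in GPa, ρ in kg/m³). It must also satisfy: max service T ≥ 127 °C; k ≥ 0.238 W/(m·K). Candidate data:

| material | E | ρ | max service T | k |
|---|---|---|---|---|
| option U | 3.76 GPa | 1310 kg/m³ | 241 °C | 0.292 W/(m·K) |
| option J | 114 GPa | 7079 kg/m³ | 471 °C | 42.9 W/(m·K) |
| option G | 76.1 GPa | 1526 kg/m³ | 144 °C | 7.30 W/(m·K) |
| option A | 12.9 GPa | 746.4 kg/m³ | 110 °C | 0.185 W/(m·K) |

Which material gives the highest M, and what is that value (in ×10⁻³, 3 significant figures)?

Screen on constraints: max service T ≥ 127 °C; k ≥ 0.238 W/(m·K). Survivors: option U, option J, option G.
Evaluate M for each candidate:
  option G: M = 2.78×10⁻³
  option U: M = 1.19×10⁻³
  option J: M = 0.685×10⁻³
Option G ranks first.

option G, M = 2.78×10⁻³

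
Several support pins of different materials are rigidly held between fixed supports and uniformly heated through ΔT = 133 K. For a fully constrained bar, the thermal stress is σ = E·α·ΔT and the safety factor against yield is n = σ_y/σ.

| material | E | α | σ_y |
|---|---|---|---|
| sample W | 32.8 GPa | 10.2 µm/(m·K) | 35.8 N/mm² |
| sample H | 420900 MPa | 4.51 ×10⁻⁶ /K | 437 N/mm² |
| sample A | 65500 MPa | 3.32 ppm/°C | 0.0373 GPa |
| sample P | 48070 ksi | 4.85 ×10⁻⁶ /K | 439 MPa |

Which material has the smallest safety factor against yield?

Converting E to GPa, α to ×10⁻⁶/K, σ_y to MPa, then σ and n for each:
  sample W: E = 32.80, α = 10.2, σ_y = 35.80 → σ = 44.5 MPa, n = 0.805
  sample H: E = 420.9, α = 4.51, σ_y = 437.0 → σ = 252 MPa, n = 1.73
  sample A: E = 65.50, α = 3.32, σ_y = 37.30 → σ = 28.9 MPa, n = 1.29
  sample P: E = 331.4, α = 4.85, σ_y = 439.0 → σ = 214 MPa, n = 2.05
Smallest n: sample W with n = 0.805.

sample W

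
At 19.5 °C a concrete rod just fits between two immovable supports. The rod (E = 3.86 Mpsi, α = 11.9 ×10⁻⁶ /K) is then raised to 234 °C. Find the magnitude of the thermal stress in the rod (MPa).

E = 3.86 Mpsi = 26.61 GPa.
ΔT = 214.5 K. Constrained thermal stress σ = E·α·ΔT = 26.61×10³ MPa × 11.9×10⁻⁶ × 214.5 = 67.9 MPa (compressive).

67.9 MPa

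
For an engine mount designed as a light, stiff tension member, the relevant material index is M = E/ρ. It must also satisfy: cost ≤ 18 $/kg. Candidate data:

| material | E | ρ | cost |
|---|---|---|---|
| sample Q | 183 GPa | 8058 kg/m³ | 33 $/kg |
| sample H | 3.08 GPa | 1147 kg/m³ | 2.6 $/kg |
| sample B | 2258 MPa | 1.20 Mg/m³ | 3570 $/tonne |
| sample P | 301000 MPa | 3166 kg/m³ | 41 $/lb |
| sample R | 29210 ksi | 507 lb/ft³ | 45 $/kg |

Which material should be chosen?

sample H

Screen on constraints: cost ≤ 18 $/kg. Survivors: sample H, sample B.
Putting every candidate on a common basis:
  sample H: E = 3.080 GPa, ρ = 1147 kg/m³
  sample B: E = 2.258 GPa, ρ = 1200 kg/m³
  sample H: M = 2.69 MN·m/kg
  sample B: M = 1.88 MN·m/kg
Sample H has the largest M.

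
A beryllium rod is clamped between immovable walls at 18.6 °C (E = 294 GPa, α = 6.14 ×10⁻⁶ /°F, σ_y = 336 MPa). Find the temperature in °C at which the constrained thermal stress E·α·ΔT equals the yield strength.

122 °C

α = 6.14×10⁻⁶/°F × 9/5 = 11.1×10⁻⁶/K.
E·α·ΔT = 336.0 MPa ⇒ ΔT = 336.0 / (294.0×10³ × 11.1×10⁻⁶) = 103.4 K.
T = 18.6 + 103.4 = 122.0 °C.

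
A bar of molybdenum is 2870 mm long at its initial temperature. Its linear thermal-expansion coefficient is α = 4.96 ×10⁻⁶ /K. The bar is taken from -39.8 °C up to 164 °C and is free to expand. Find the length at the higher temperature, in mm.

2872.9 mm

ΔT = 164 − (-39.8) = 203.8 K.
ΔL = α·L₀·ΔT = 4.96×10⁻⁶ × 2870 mm × 203.8 K = 2.90 mm.
L = L₀ + ΔL = 2870 + 2.90 = 2872.9 mm.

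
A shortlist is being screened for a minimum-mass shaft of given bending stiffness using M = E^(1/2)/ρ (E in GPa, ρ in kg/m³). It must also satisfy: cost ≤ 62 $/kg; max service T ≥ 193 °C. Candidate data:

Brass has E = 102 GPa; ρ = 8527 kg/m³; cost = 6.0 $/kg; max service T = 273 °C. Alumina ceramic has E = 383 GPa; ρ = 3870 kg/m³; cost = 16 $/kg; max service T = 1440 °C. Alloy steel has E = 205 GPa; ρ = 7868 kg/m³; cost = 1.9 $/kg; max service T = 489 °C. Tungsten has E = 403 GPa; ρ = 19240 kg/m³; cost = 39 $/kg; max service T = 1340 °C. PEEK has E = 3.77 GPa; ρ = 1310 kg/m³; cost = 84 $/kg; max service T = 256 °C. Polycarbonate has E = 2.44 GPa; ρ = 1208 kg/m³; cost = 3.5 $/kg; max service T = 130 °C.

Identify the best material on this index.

Screen on constraints: cost ≤ 62 $/kg; max service T ≥ 193 °C. Survivors: brass, alumina ceramic, alloy steel, tungsten.
Per-candidate index values:
  alumina ceramic: M = 5.06×10⁻³
  alloy steel: M = 1.82×10⁻³
  brass: M = 1.18×10⁻³
  tungsten: M = 1.04×10⁻³
Alumina ceramic ranks first.

alumina ceramic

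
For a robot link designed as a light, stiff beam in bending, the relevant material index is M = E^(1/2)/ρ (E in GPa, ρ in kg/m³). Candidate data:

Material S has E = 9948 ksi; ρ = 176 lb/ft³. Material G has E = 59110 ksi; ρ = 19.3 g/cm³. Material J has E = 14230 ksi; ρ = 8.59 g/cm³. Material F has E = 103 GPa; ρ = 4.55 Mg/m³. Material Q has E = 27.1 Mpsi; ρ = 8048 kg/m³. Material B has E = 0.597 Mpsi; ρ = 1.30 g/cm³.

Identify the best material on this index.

In SI units:
  material S: E = 68.59 GPa, ρ = 2819 kg/m³
  material G: E = 407.5 GPa, ρ = 19300 kg/m³
  material J: E = 98.11 GPa, ρ = 8590 kg/m³
  material F: E = 103.0 GPa, ρ = 4550 kg/m³
  material Q: E = 186.8 GPa, ρ = 8048 kg/m³
  material B: E = 4.116 GPa, ρ = 1300 kg/m³
  material S: M = 2.94×10⁻³
  material F: M = 2.23×10⁻³
  material Q: M = 1.70×10⁻³
  material B: M = 1.56×10⁻³
  material J: M = 1.15×10⁻³
  material G: M = 1.05×10⁻³
Material S ranks first.

material S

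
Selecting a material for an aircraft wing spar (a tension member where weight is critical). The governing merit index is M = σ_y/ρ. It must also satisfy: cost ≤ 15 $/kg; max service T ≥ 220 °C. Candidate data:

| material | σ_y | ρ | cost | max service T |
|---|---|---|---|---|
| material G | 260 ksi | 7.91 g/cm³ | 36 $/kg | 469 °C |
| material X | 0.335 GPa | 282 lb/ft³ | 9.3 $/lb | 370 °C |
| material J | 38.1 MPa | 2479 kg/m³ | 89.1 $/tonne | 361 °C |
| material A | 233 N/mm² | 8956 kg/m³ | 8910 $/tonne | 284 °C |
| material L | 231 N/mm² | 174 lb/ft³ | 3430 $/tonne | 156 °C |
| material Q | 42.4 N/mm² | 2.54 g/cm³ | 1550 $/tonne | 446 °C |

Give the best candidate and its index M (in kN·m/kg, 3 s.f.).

Screen on constraints: cost ≤ 15 $/kg; max service T ≥ 220 °C. Survivors: material J, material A, material Q.
Putting every candidate on a common basis:
  material J: σ_y = 38.10 MPa, ρ = 2479 kg/m³
  material A: σ_y = 233.0 MPa, ρ = 8956 kg/m³
  material Q: σ_y = 42.40 MPa, ρ = 2540 kg/m³
  material A: M = 26.0 kN·m/kg
  material Q: M = 16.7 kN·m/kg
  material J: M = 15.4 kN·m/kg
Material A has the largest M.

material A, M = 26.0 kN·m/kg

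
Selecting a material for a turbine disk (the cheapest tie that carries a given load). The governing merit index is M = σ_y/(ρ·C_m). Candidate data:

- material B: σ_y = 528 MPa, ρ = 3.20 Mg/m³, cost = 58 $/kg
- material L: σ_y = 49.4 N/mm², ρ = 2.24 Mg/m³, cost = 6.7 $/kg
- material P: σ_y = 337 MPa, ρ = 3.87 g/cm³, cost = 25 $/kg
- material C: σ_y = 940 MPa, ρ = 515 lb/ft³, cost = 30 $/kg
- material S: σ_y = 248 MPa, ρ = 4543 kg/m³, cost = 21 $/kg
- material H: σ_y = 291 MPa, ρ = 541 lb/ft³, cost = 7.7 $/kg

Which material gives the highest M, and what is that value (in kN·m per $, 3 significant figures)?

After converting to SI:
  material B: σ_y = 528.0 MPa, ρ = 3200 kg/m³, cost = 58.00 $/kg
  material L: σ_y = 49.40 MPa, ρ = 2240 kg/m³, cost = 6.700 $/kg
  material P: σ_y = 337.0 MPa, ρ = 3870 kg/m³, cost = 25.00 $/kg
  material C: σ_y = 940.0 MPa, ρ = 8250 kg/m³, cost = 30.00 $/kg
  material S: σ_y = 248.0 MPa, ρ = 4543 kg/m³, cost = 21.00 $/kg
  material H: σ_y = 291.0 MPa, ρ = 8666 kg/m³, cost = 7.700 $/kg
  material H: M = 4.36 kN·m per $
  material C: M = 3.80 kN·m per $
  material P: M = 3.48 kN·m per $
  material L: M = 3.29 kN·m per $
  material B: M = 2.84 kN·m per $
  material S: M = 2.60 kN·m per $
Material H has the largest M.

material H, M = 4.36 kN·m per $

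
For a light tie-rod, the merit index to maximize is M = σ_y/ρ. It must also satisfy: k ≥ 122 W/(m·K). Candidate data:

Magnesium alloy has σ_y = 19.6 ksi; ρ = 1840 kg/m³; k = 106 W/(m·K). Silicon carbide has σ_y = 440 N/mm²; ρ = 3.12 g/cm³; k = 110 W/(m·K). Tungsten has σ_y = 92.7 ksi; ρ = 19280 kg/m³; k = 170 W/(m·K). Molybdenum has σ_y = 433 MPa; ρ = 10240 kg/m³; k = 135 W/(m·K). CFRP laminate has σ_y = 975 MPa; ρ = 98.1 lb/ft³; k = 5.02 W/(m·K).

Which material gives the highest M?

molybdenum

Screen on constraints: k ≥ 122 W/(m·K). Survivors: tungsten, molybdenum.
Putting every candidate on a common basis:
  tungsten: σ_y = 639.1 MPa, ρ = 19280 kg/m³
  molybdenum: σ_y = 433.0 MPa, ρ = 10240 kg/m³
  molybdenum: M = 42.3 kN·m/kg
  tungsten: M = 33.2 kN·m/kg
The maximum is for molybdenum.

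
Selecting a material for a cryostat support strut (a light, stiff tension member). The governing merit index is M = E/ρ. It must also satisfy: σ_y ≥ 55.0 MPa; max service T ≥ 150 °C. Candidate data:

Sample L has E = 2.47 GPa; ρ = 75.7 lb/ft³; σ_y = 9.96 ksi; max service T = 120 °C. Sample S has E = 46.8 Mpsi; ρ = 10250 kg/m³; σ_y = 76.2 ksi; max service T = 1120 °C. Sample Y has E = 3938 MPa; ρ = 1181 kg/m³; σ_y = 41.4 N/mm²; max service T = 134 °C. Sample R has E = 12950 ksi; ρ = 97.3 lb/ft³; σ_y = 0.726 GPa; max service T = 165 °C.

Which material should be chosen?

Screen on constraints: σ_y ≥ 55.0 MPa; max service T ≥ 150 °C. Survivors: sample S, sample R.
Putting every candidate on a common basis:
  sample S: E = 322.7 GPa, ρ = 10250 kg/m³
  sample R: E = 89.29 GPa, ρ = 1559 kg/m³
  sample R: M = 57.3 MN·m/kg
  sample S: M = 31.5 MN·m/kg
Sample R ranks first.

sample R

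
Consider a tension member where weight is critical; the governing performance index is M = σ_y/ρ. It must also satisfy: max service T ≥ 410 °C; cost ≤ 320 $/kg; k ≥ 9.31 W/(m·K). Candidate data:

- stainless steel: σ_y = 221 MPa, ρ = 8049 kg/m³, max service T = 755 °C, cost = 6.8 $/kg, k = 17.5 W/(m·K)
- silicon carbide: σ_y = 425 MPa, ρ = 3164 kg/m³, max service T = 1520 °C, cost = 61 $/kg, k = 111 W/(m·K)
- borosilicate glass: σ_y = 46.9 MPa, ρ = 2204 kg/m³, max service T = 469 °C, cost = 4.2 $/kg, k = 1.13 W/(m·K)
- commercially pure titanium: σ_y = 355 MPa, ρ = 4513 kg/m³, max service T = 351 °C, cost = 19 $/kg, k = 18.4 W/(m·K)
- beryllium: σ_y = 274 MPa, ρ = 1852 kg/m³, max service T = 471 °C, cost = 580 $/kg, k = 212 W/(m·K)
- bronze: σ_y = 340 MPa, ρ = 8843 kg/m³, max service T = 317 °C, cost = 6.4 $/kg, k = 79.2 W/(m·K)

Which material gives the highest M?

Screen on constraints: max service T ≥ 410 °C; cost ≤ 320 $/kg; k ≥ 9.31 W/(m·K). Survivors: stainless steel, silicon carbide.
Evaluate M for each candidate:
  silicon carbide: M = 134 kN·m/kg
  stainless steel: M = 27.5 kN·m/kg
Highest index: silicon carbide.

silicon carbide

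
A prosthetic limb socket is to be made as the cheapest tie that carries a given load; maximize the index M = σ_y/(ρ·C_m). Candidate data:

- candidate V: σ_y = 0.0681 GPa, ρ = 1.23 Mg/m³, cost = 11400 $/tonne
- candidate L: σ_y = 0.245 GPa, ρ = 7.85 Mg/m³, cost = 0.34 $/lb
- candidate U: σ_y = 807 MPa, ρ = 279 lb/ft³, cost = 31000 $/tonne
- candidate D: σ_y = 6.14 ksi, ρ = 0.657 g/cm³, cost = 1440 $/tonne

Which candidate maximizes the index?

candidate D

In SI units:
  candidate V: σ_y = 68.10 MPa, ρ = 1230 kg/m³, cost = 11.40 $/kg
  candidate L: σ_y = 245.0 MPa, ρ = 7850 kg/m³, cost = 0.7496 $/kg
  candidate U: σ_y = 807.0 MPa, ρ = 4469 kg/m³, cost = 31.00 $/kg
  candidate D: σ_y = 42.33 MPa, ρ = 657.0 kg/m³, cost = 1.440 $/kg
  candidate D: M = 44.7 kN·m per $
  candidate L: M = 41.6 kN·m per $
  candidate U: M = 5.82 kN·m per $
  candidate V: M = 4.86 kN·m per $
Candidate D ranks first.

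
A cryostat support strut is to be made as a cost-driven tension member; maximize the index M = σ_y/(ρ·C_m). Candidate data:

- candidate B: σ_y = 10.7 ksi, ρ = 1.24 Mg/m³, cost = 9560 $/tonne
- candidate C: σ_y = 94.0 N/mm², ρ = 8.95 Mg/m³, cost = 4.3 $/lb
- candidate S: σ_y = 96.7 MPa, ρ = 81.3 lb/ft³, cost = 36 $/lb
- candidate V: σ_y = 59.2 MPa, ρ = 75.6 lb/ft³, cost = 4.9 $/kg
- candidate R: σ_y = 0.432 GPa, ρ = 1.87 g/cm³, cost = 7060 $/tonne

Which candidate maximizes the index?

Convert each candidate to consistent units, then evaluate M:
  candidate B: σ_y = 73.77 MPa, ρ = 1240 kg/m³, cost = 9.560 $/kg
  candidate C: σ_y = 94.00 MPa, ρ = 8950 kg/m³, cost = 9.480 $/kg
  candidate S: σ_y = 96.70 MPa, ρ = 1302 kg/m³, cost = 79.37 $/kg
  candidate V: σ_y = 59.20 MPa, ρ = 1211 kg/m³, cost = 4.900 $/kg
  candidate R: σ_y = 432.0 MPa, ρ = 1870 kg/m³, cost = 7.060 $/kg
  candidate R: M = 32.7 kN·m per $
  candidate V: M = 9.98 kN·m per $
  candidate B: M = 6.22 kN·m per $
  candidate C: M = 1.11 kN·m per $
  candidate S: M = 0.936 kN·m per $
The maximum is for candidate R.

candidate R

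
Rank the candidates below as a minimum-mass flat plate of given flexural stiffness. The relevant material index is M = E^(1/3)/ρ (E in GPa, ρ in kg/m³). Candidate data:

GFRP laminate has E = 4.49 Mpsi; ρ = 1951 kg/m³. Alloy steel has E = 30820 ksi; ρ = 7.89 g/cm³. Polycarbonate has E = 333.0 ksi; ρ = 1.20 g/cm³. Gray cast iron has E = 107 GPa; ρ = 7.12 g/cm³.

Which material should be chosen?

GFRP laminate

Normalizing units and computing the index:
  GFRP laminate: E = 30.96 GPa, ρ = 1951 kg/m³
  alloy steel: E = 212.5 GPa, ρ = 7890 kg/m³
  polycarbonate: E = 2.296 GPa, ρ = 1200 kg/m³
  gray cast iron: E = 107.0 GPa, ρ = 7120 kg/m³
  GFRP laminate: M = 1.61×10⁻³
  polycarbonate: M = 1.10×10⁻³
  alloy steel: M = 0.756×10⁻³
  gray cast iron: M = 0.667×10⁻³
Highest index: GFRP laminate.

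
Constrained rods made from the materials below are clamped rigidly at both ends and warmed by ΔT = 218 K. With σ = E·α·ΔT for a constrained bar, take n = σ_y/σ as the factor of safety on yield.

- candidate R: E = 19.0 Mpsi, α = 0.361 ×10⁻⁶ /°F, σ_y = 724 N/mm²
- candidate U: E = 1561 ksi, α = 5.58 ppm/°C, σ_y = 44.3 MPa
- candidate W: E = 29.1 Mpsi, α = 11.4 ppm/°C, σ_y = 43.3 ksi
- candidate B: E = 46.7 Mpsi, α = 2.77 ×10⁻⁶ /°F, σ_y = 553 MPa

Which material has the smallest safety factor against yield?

candidate W

With everything in SI (GPa, ×10⁻⁶/K, MPa):
  candidate R: E = 131.0, α = 0.650, σ_y = 724.0 → σ = 18.6 MPa, n = 39.0
  candidate U: E = 10.76, α = 5.58, σ_y = 44.30 → σ = 13.1 MPa, n = 3.38
  candidate W: E = 200.6, α = 11.4, σ_y = 298.5 → σ = 499 MPa, n = 0.599
  candidate B: E = 322.0, α = 4.99, σ_y = 553.0 → σ = 350 MPa, n = 1.58
Smallest n: candidate W with n = 0.599.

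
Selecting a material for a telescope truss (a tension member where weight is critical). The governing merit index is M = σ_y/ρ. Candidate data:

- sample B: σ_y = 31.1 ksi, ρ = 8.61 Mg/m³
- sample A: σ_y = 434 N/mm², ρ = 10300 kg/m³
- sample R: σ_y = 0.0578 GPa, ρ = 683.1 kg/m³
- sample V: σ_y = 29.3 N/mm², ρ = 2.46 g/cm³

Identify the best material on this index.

sample R

Putting every candidate on a common basis:
  sample B: σ_y = 214.4 MPa, ρ = 8610 kg/m³
  sample A: σ_y = 434.0 MPa, ρ = 10300 kg/m³
  sample R: σ_y = 57.80 MPa, ρ = 683.1 kg/m³
  sample V: σ_y = 29.30 MPa, ρ = 2460 kg/m³
  sample R: M = 84.6 kN·m/kg
  sample A: M = 42.1 kN·m/kg
  sample B: M = 24.9 kN·m/kg
  sample V: M = 11.9 kN·m/kg
Sample R ranks first.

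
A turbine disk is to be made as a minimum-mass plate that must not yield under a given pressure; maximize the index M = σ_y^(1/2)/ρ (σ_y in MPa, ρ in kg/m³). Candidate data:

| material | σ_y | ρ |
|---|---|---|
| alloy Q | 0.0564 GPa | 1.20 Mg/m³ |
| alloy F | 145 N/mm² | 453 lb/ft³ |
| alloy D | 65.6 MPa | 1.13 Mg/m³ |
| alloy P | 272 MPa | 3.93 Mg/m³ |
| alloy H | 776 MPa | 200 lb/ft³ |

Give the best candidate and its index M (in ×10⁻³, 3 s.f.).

alloy H, M = 8.70×10⁻³

In SI units:
  alloy Q: σ_y = 56.40 MPa, ρ = 1200 kg/m³
  alloy F: σ_y = 145.0 MPa, ρ = 7256 kg/m³
  alloy D: σ_y = 65.60 MPa, ρ = 1130 kg/m³
  alloy P: σ_y = 272.0 MPa, ρ = 3930 kg/m³
  alloy H: σ_y = 776.0 MPa, ρ = 3204 kg/m³
  alloy H: M = 8.70×10⁻³
  alloy D: M = 7.17×10⁻³
  alloy Q: M = 6.26×10⁻³
  alloy P: M = 4.20×10⁻³
  alloy F: M = 1.66×10⁻³
Alloy H has the largest M.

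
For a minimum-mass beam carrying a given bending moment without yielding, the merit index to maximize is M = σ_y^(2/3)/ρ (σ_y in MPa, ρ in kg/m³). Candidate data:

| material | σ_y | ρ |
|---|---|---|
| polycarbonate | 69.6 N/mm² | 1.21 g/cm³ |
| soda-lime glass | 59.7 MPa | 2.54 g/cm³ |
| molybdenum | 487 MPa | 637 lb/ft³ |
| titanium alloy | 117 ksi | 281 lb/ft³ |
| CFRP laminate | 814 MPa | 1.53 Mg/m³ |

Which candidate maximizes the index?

CFRP laminate

Convert each candidate to consistent units, then evaluate M:
  polycarbonate: σ_y = 69.60 MPa, ρ = 1210 kg/m³
  soda-lime glass: σ_y = 59.70 MPa, ρ = 2540 kg/m³
  molybdenum: σ_y = 487.0 MPa, ρ = 10200 kg/m³
  titanium alloy: σ_y = 806.7 MPa, ρ = 4501 kg/m³
  CFRP laminate: σ_y = 814.0 MPa, ρ = 1530 kg/m³
  CFRP laminate: M = 57.0×10⁻³
  titanium alloy: M = 19.3×10⁻³
  polycarbonate: M = 14.0×10⁻³
  molybdenum: M = 6.07×10⁻³
  soda-lime glass: M = 6.01×10⁻³
CFRP laminate ranks first.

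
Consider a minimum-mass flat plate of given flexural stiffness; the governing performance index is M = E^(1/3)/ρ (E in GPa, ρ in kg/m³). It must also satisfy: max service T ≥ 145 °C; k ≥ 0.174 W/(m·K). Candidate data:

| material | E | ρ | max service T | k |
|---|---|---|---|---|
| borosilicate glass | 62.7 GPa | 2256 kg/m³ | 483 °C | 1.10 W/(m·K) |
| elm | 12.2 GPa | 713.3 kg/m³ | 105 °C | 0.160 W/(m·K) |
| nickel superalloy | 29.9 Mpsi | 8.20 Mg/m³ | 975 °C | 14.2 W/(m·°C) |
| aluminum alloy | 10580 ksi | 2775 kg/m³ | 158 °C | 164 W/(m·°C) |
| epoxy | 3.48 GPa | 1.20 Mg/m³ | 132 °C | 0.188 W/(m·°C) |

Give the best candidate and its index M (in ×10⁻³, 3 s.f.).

borosilicate glass, M = 1.76×10⁻³

Screen on constraints: max service T ≥ 145 °C; k ≥ 0.174 W/(m·K). Survivors: borosilicate glass, nickel superalloy, aluminum alloy.
Normalizing units and computing the index:
  borosilicate glass: E = 62.70 GPa, ρ = 2256 kg/m³
  nickel superalloy: E = 206.2 GPa, ρ = 8200 kg/m³
  aluminum alloy: E = 72.95 GPa, ρ = 2775 kg/m³
  borosilicate glass: M = 1.76×10⁻³
  aluminum alloy: M = 1.51×10⁻³
  nickel superalloy: M = 0.720×10⁻³
The maximum is for borosilicate glass.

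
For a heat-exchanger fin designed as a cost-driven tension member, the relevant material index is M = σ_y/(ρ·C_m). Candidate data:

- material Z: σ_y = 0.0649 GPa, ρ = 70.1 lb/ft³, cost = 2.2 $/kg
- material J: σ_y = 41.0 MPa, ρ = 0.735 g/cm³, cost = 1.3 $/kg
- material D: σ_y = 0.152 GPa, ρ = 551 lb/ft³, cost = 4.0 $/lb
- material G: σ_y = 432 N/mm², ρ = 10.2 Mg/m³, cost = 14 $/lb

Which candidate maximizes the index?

material J

Convert each candidate to consistent units, then evaluate M:
  material Z: σ_y = 64.90 MPa, ρ = 1123 kg/m³, cost = 2.200 $/kg
  material J: σ_y = 41.00 MPa, ρ = 735.0 kg/m³, cost = 1.300 $/kg
  material D: σ_y = 152.0 MPa, ρ = 8826 kg/m³, cost = 8.818 $/kg
  material G: σ_y = 432.0 MPa, ρ = 10200 kg/m³, cost = 30.86 $/kg
  material J: M = 42.9 kN·m per $
  material Z: M = 26.3 kN·m per $
  material D: M = 1.95 kN·m per $
  material G: M = 1.37 kN·m per $
Material J has the largest M.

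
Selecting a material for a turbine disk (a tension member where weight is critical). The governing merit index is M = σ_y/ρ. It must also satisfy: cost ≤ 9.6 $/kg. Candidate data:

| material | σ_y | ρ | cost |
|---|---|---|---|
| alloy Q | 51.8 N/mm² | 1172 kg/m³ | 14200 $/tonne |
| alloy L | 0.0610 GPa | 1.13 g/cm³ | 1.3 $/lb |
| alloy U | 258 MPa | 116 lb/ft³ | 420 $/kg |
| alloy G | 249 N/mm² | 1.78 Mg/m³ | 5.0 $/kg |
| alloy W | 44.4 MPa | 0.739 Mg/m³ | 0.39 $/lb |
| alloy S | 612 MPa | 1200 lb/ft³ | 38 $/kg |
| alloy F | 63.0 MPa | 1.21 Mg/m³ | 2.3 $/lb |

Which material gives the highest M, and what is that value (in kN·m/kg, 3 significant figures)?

Screen on constraints: cost ≤ 9.6 $/kg. Survivors: alloy L, alloy G, alloy W, alloy F.
Convert each candidate to consistent units, then evaluate M:
  alloy L: σ_y = 61.00 MPa, ρ = 1130 kg/m³
  alloy G: σ_y = 249.0 MPa, ρ = 1780 kg/m³
  alloy W: σ_y = 44.40 MPa, ρ = 739.0 kg/m³
  alloy F: σ_y = 63.00 MPa, ρ = 1210 kg/m³
  alloy G: M = 140 kN·m/kg
  alloy W: M = 60.1 kN·m/kg
  alloy L: M = 54.0 kN·m/kg
  alloy F: M = 52.1 kN·m/kg
The maximum is for alloy G.

alloy G, M = 140 kN·m/kg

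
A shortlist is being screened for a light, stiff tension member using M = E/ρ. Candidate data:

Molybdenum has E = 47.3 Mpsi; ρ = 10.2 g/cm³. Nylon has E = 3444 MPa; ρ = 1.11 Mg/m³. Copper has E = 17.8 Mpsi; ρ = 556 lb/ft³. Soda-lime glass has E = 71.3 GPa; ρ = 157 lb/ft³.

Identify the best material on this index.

Putting every candidate on a common basis:
  molybdenum: E = 326.1 GPa, ρ = 10200 kg/m³
  nylon: E = 3.444 GPa, ρ = 1110 kg/m³
  copper: E = 122.7 GPa, ρ = 8906 kg/m³
  soda-lime glass: E = 71.30 GPa, ρ = 2515 kg/m³
  molybdenum: M = 32.0 MN·m/kg
  soda-lime glass: M = 28.4 MN·m/kg
  copper: M = 13.8 MN·m/kg
  nylon: M = 3.10 MN·m/kg
The maximum is for molybdenum.

molybdenum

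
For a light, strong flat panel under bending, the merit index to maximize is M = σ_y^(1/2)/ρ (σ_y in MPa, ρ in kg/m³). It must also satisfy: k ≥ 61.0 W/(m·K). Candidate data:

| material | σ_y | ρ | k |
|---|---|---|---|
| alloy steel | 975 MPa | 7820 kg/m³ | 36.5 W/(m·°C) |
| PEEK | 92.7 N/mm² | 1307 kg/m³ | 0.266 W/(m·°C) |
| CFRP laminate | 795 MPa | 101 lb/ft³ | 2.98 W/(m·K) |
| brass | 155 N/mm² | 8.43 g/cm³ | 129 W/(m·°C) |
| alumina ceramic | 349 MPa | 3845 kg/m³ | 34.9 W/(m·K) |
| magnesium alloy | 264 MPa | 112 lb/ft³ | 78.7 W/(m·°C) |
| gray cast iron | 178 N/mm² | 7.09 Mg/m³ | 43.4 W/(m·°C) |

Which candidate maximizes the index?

magnesium alloy

Screen on constraints: k ≥ 61.0 W/(m·K). Survivors: brass, magnesium alloy.
In SI units:
  brass: σ_y = 155.0 MPa, ρ = 8430 kg/m³
  magnesium alloy: σ_y = 264.0 MPa, ρ = 1794 kg/m³
  magnesium alloy: M = 9.06×10⁻³
  brass: M = 1.48×10⁻³
Magnesium alloy has the largest M.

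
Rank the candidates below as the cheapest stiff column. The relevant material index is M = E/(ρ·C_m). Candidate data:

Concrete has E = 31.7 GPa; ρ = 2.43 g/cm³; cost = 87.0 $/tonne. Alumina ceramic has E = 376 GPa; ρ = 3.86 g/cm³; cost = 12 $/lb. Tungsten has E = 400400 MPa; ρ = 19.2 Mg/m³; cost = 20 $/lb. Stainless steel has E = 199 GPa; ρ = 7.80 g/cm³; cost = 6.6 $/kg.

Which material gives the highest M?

concrete

Convert each candidate to consistent units, then evaluate M:
  concrete: E = 31.70 GPa, ρ = 2430 kg/m³, cost = 0.08700 $/kg
  alumina ceramic: E = 376.0 GPa, ρ = 3860 kg/m³, cost = 26.46 $/kg
  tungsten: E = 400.4 GPa, ρ = 19200 kg/m³, cost = 44.09 $/kg
  stainless steel: E = 199.0 GPa, ρ = 7800 kg/m³, cost = 6.600 $/kg
  concrete: M = 150 MN·m per $
  stainless steel: M = 3.87 MN·m per $
  alumina ceramic: M = 3.68 MN·m per $
  tungsten: M = 0.473 MN·m per $
The maximum is for concrete.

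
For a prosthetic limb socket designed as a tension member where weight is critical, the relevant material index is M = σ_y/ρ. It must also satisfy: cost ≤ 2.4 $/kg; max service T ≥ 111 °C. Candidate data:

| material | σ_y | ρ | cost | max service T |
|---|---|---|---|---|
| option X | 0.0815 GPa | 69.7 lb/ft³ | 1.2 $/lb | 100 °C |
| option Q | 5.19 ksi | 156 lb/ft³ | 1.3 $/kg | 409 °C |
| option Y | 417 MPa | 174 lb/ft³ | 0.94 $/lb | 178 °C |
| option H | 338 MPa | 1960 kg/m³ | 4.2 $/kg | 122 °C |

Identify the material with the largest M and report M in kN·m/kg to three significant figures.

option Y, M = 150 kN·m/kg

Screen on constraints: cost ≤ 2.4 $/kg; max service T ≥ 111 °C. Survivors: option Q, option Y.
After converting to SI:
  option Q: σ_y = 35.78 MPa, ρ = 2499 kg/m³
  option Y: σ_y = 417.0 MPa, ρ = 2787 kg/m³
  option Y: M = 150 kN·m/kg
  option Q: M = 14.3 kN·m/kg
Highest index: option Y.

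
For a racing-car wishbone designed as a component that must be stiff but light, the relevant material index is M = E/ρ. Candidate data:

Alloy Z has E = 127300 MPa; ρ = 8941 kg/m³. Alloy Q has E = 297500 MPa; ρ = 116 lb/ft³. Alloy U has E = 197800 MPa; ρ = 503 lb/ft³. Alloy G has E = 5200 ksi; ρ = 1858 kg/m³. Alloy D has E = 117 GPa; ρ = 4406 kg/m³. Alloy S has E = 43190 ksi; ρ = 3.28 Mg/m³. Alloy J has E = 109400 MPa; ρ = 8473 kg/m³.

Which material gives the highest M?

After converting to SI:
  alloy Z: E = 127.3 GPa, ρ = 8941 kg/m³
  alloy Q: E = 297.5 GPa, ρ = 1858 kg/m³
  alloy U: E = 197.8 GPa, ρ = 8057 kg/m³
  alloy G: E = 35.85 GPa, ρ = 1858 kg/m³
  alloy D: E = 117.0 GPa, ρ = 4406 kg/m³
  alloy S: E = 297.8 GPa, ρ = 3280 kg/m³
  alloy J: E = 109.4 GPa, ρ = 8473 kg/m³
  alloy Q: M = 160 MN·m/kg
  alloy S: M = 90.8 MN·m/kg
  alloy D: M = 26.6 MN·m/kg
  alloy U: M = 24.5 MN·m/kg
  alloy G: M = 19.3 MN·m/kg
  alloy Z: M = 14.2 MN·m/kg
  alloy J: M = 12.9 MN·m/kg
Alloy Q ranks first.

alloy Q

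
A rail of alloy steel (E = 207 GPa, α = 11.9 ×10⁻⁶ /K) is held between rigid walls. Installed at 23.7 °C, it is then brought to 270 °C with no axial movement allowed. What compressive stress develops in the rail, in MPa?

607 MPa

ΔT = 246.3 K. Constrained thermal stress σ = E·α·ΔT = 207.0×10³ MPa × 11.9×10⁻⁶ × 246.3 = 607 MPa (compressive).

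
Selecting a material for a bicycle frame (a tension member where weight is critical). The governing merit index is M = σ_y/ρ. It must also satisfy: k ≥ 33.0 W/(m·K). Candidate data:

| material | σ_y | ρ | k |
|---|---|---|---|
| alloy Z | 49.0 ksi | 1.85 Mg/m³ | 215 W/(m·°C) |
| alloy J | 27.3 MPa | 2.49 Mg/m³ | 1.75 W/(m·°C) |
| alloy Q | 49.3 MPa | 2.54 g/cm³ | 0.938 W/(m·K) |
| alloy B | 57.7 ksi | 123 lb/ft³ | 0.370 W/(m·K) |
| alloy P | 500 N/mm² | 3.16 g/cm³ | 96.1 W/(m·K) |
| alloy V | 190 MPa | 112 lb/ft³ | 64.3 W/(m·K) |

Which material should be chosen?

Screen on constraints: k ≥ 33.0 W/(m·K). Survivors: alloy Z, alloy P, alloy V.
After converting to SI:
  alloy Z: σ_y = 337.8 MPa, ρ = 1850 kg/m³
  alloy P: σ_y = 500.0 MPa, ρ = 3160 kg/m³
  alloy V: σ_y = 190.0 MPa, ρ = 1794 kg/m³
  alloy Z: M = 183 kN·m/kg
  alloy P: M = 158 kN·m/kg
  alloy V: M = 106 kN·m/kg
Alloy Z ranks first.

alloy Z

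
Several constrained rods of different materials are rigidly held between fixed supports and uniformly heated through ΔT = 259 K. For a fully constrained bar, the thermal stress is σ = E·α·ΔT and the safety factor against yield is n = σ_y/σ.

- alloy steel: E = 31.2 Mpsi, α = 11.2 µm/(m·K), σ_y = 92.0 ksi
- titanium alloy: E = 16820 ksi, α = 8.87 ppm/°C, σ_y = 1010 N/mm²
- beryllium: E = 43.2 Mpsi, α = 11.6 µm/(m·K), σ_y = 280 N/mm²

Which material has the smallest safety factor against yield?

Per material, after unit conversion:
  alloy steel: E = 215.1, α = 11.2, σ_y = 634.3 → σ = 624 MPa, n = 1.02
  titanium alloy: E = 116.0, α = 8.87, σ_y = 1010 → σ = 266 MPa, n = 3.79
  beryllium: E = 297.9, α = 11.6, σ_y = 280.0 → σ = 895 MPa, n = 0.313
Smallest n: beryllium with n = 0.313.

beryllium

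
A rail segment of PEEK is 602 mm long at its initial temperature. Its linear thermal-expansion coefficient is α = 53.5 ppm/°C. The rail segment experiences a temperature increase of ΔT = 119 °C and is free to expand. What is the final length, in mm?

605.83 mm

ΔL = α·L₀·ΔT = 53.5×10⁻⁶ × 602 mm × 119.0 K = 3.83 mm.
L = L₀ + ΔL = 602 + 3.83 = 605.83 mm.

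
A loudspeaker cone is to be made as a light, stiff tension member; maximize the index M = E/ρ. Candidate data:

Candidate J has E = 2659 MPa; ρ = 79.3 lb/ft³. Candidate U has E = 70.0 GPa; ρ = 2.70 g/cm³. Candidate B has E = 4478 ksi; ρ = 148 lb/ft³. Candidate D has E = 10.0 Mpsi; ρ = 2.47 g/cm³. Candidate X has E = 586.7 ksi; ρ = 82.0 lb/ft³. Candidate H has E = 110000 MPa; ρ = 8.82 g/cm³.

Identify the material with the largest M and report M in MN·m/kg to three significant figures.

Convert each candidate to consistent units, then evaluate M:
  candidate J: E = 2.659 GPa, ρ = 1270 kg/m³
  candidate U: E = 70.00 GPa, ρ = 2700 kg/m³
  candidate B: E = 30.87 GPa, ρ = 2371 kg/m³
  candidate D: E = 68.95 GPa, ρ = 2470 kg/m³
  candidate X: E = 4.045 GPa, ρ = 1314 kg/m³
  candidate H: E = 110.0 GPa, ρ = 8820 kg/m³
  candidate D: M = 27.9 MN·m/kg
  candidate U: M = 25.9 MN·m/kg
  candidate B: M = 13.0 MN·m/kg
  candidate H: M = 12.5 MN·m/kg
  candidate X: M = 3.08 MN·m/kg
  candidate J: M = 2.09 MN·m/kg
The maximum is for candidate D.

candidate D, M = 27.9 MN·m/kg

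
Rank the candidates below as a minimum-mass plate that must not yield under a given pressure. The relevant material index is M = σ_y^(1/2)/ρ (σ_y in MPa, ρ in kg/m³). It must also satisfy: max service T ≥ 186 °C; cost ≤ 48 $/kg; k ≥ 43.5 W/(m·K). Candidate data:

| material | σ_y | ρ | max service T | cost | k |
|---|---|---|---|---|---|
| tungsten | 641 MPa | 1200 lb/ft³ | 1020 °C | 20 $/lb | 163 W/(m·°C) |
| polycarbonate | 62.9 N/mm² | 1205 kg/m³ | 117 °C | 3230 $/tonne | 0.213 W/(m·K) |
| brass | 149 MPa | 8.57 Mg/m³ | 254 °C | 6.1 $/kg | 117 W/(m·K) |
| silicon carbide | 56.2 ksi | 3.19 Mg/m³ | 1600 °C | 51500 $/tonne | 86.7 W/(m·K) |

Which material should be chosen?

brass

Screen on constraints: max service T ≥ 186 °C; cost ≤ 48 $/kg; k ≥ 43.5 W/(m·K). Survivors: tungsten, brass.
After converting to SI:
  tungsten: σ_y = 641.0 MPa, ρ = 19220 kg/m³
  brass: σ_y = 149.0 MPa, ρ = 8570 kg/m³
  brass: M = 1.42×10⁻³
  tungsten: M = 1.32×10⁻³
Highest index: brass.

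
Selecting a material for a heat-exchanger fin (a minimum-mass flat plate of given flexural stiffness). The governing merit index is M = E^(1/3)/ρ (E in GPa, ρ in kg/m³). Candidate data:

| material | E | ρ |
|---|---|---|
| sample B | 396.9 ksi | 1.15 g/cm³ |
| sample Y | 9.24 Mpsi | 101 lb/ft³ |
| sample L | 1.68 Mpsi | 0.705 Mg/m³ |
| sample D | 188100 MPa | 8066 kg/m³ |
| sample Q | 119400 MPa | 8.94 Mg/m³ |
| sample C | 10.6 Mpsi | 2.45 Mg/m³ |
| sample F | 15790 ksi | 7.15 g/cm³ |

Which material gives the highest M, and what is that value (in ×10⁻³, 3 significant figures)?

Convert each candidate to consistent units, then evaluate M:
  sample B: E = 2.737 GPa, ρ = 1150 kg/m³
  sample Y: E = 63.71 GPa, ρ = 1618 kg/m³
  sample L: E = 11.58 GPa, ρ = 705.0 kg/m³
  sample D: E = 188.1 GPa, ρ = 8066 kg/m³
  sample Q: E = 119.4 GPa, ρ = 8940 kg/m³
  sample C: E = 73.08 GPa, ρ = 2450 kg/m³
  sample F: E = 108.9 GPa, ρ = 7150 kg/m³
  sample L: M = 3.21×10⁻³
  sample Y: M = 2.47×10⁻³
  sample C: M = 1.71×10⁻³
  sample B: M = 1.22×10⁻³
  sample D: M = 0.710×10⁻³
  sample F: M = 0.668×10⁻³
  sample Q: M = 0.551×10⁻³
Sample L ranks first.

sample L, M = 3.21×10⁻³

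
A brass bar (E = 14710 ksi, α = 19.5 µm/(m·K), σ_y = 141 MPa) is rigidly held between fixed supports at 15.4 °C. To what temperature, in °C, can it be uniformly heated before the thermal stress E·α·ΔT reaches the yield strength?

86.7 °C

E = 14710 ksi = 101.4 GPa.
E·α·ΔT = 141.0 MPa ⇒ ΔT = 141.0 / (101.4×10³ × 19.5×10⁻⁶) = 71.29 K.
T = 15.4 + 71.29 = 86.69 °C.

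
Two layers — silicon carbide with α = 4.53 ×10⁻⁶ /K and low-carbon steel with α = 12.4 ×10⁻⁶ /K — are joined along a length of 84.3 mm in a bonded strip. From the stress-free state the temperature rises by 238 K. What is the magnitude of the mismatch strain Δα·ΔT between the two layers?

Δα = |4.53 − 12.4|×10⁻⁶/K = 7.87×10⁻⁶/K.
Mismatch strain = Δα·ΔT = 7.87×10⁻⁶ × 238.0 = 1.87×10⁻³.

1.87×10⁻³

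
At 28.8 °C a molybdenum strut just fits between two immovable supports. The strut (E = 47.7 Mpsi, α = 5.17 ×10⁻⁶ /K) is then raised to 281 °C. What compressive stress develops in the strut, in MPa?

E = 47.7 Mpsi = 328.9 GPa.
ΔT = 252.2 K. Constrained thermal stress σ = E·α·ΔT = 328.9×10³ MPa × 5.17×10⁻⁶ × 252.2 = 429 MPa (compressive).

429 MPa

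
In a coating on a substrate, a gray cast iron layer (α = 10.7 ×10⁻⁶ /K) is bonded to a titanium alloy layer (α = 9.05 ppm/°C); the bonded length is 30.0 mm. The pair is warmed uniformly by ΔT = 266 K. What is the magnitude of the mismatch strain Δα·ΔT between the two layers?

Δα = |10.7 − 9.05|×10⁻⁶/K = 1.65×10⁻⁶/K.
Mismatch strain = Δα·ΔT = 1.65×10⁻⁶ × 266.0 = 4.39×10⁻⁴.

4.39×10⁻⁴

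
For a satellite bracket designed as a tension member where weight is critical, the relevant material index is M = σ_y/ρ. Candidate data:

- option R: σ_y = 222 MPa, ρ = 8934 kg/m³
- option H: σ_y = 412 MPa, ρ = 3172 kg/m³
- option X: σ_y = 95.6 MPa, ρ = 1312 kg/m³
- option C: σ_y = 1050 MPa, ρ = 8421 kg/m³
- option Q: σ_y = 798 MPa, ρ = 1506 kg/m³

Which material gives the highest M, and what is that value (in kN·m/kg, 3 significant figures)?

Per-candidate index values:
  option Q: M = 530 kN·m/kg
  option H: M = 130 kN·m/kg
  option C: M = 125 kN·m/kg
  option X: M = 72.9 kN·m/kg
  option R: M = 24.8 kN·m/kg
The maximum is for option Q.

option Q, M = 530 kN·m/kg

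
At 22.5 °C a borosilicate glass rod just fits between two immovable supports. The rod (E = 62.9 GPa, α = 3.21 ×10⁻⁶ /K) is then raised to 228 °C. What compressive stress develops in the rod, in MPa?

41.5 MPa

ΔT = 205.5 K. Constrained thermal stress σ = E·α·ΔT = 62.90×10³ MPa × 3.21×10⁻⁶ × 205.5 = 41.5 MPa (compressive).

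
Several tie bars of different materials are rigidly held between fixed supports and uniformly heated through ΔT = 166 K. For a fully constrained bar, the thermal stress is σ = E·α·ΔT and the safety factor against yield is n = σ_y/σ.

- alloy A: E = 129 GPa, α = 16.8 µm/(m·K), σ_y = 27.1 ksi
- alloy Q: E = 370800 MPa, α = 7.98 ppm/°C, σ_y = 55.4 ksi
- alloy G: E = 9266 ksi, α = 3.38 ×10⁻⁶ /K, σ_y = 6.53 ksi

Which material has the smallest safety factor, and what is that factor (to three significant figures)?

alloy A, n = 0.519

Converting E to GPa, α to ×10⁻⁶/K, σ_y to MPa, then σ and n for each:
  alloy A: E = 129.0, α = 16.8, σ_y = 186.8 → σ = 360 MPa, n = 0.519
  alloy Q: E = 370.8, α = 7.98, σ_y = 382.0 → σ = 491 MPa, n = 0.778
  alloy G: E = 63.89, α = 3.38, σ_y = 45.02 → σ = 35.8 MPa, n = 1.26
Smallest n: alloy A with n = 0.519.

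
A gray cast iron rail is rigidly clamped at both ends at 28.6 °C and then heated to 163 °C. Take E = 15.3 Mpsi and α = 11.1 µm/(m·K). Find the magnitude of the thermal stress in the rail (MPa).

E = 15.3 Mpsi = 105.5 GPa.
ΔT = 134.4 K. Constrained thermal stress σ = E·α·ΔT = 105.5×10³ MPa × 11.1×10⁻⁶ × 134.4 = 157 MPa (compressive).

157 MPa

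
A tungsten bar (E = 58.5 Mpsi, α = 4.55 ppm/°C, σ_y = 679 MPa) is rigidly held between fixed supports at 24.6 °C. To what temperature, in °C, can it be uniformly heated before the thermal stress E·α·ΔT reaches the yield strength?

395 °C

E = 58.5 Mpsi = 403.3 GPa.
E·α·ΔT = 679.0 MPa ⇒ ΔT = 679.0 / (403.3×10³ × 4.55×10⁻⁶) = 370.0 K.
T = 24.6 + 370.0 = 394.6 °C.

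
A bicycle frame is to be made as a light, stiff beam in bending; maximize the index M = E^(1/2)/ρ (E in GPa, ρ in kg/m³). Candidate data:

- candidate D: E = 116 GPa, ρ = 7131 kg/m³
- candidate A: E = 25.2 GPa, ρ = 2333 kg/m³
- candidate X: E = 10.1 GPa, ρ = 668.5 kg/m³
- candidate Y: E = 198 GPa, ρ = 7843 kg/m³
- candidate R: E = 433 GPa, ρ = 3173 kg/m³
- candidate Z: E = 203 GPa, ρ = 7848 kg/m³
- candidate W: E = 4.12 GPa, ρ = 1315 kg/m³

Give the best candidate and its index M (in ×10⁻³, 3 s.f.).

candidate R, M = 6.56×10⁻³

Per-candidate index values:
  candidate R: M = 6.56×10⁻³
  candidate X: M = 4.75×10⁻³
  candidate A: M = 2.15×10⁻³
  candidate Z: M = 1.82×10⁻³
  candidate Y: M = 1.79×10⁻³
  candidate W: M = 1.54×10⁻³
  candidate D: M = 1.51×10⁻³
Candidate R has the largest M.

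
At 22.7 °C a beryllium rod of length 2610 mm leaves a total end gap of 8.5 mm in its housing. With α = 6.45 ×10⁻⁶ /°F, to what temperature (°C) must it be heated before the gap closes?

α = 6.45×10⁻⁶/°F × 9/5 = 11.6×10⁻⁶/K.
α·L₀·ΔT = 8.5 mm ⇒ ΔT = 8.5 / (11.6×10⁻⁶ × 2610.0) = 280.5 K.
T = 22.7 + 280.5 = 303.2 °C.

303 °C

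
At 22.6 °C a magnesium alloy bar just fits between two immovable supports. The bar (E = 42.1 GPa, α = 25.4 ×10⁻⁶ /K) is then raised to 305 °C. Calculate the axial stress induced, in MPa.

302 MPa

ΔT = 282.4 K. Constrained thermal stress σ = E·α·ΔT = 42.10×10³ MPa × 25.4×10⁻⁶ × 282.4 = 302 MPa (compressive).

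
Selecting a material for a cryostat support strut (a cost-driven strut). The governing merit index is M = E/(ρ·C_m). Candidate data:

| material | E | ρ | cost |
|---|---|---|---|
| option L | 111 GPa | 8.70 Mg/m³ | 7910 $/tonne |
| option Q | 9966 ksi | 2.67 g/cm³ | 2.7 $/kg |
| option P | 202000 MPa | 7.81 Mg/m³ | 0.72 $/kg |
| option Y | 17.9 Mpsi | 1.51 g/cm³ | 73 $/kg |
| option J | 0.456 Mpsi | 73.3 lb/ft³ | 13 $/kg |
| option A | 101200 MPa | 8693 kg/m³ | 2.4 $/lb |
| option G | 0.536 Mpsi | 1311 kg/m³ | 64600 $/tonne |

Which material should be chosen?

Convert each candidate to consistent units, then evaluate M:
  option L: E = 111.0 GPa, ρ = 8700 kg/m³, cost = 7.910 $/kg
  option Q: E = 68.71 GPa, ρ = 2670 kg/m³, cost = 2.700 $/kg
  option P: E = 202.0 GPa, ρ = 7810 kg/m³, cost = 0.7200 $/kg
  option Y: E = 123.4 GPa, ρ = 1510 kg/m³, cost = 73.00 $/kg
  option J: E = 3.144 GPa, ρ = 1174 kg/m³, cost = 13.00 $/kg
  option A: E = 101.2 GPa, ρ = 8693 kg/m³, cost = 5.291 $/kg
  option G: E = 3.696 GPa, ρ = 1311 kg/m³, cost = 64.60 $/kg
  option P: M = 35.9 MN·m per $
  option Q: M = 9.53 MN·m per $
  option A: M = 2.20 MN·m per $
  option L: M = 1.61 MN·m per $
  option Y: M = 1.12 MN·m per $
  option J: M = 0.206 MN·m per $
  option G: M = 0.0436 MN·m per $
The maximum is for option P.

option P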